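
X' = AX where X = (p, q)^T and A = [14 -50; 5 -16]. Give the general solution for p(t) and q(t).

p(t) = -3c_1e^(-t)sin(5t) - c_1e^(-t)cos(5t) - c_2e^(-t)sin(5t) + 3c_2e^(-t)cos(5t), q(t) = -c_1e^(-t)sin(5t) + c_2e^(-t)cos(5t)

Coefficient matrix A = [[14, -50], [5, -16]].
Characteristic polynomial det(A - λI) = λ^2 + 2λ + 26 = 0.
Eigenvalues λ = -1 ± 5i (complex conjugate pair).
For λ=-1+5i: an eigenvector is (-1,0) - i(-3,-1) = (-1 + 3i, 0 + i).
A real fundamental pair from Re and Im of e^((-1+5i)t)v: X_1 = e^(-t)(cos(5t)·(-1,0) + sin(5t)·(-3,-1)), X_2 = e^(-t)(sin(5t)·(-1,0) - cos(5t)·(-3,-1)).
General solution: c_1X_1 + c_2X_2.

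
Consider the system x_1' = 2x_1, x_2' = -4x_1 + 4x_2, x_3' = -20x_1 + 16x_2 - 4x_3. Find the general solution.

x_1(t) = c_1e^(2t), x_2(t) = 2c_1e^(2t) + c_2e^(4t), x_3(t) = 2c_1e^(2t) + 2c_2e^(4t) + c_3e^(-4t)

Coefficient matrix A = [[2, 0, 0], [-4, 4, 0], [-20, 16, -4]].
det(A - λI) = 0 gives eigenvalues λ = 2, 4, -4.
For λ=2: eigenvector (1,2,2).
For λ=4: eigenvector (0,1,2).
For λ=-4: eigenvector (0,0,1).
General solution: c_1e^(2t)(1,2,2) + c_2e^(4t)(0,1,2) + c_3e^(-4t)(0,0,1).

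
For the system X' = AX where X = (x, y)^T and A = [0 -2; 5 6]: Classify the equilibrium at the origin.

A = [[0,-2],[5,6]]; det(A-λI) = λ^2 - 6λ + 10.
λ = 3 ± i: positive real part.

unstable spiral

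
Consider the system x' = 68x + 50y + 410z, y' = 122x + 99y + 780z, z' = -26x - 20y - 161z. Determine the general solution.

Coefficient matrix A = [[68, 50, 410], [122, 99, 780], [-26, -20, -161]].
det(A - λI) = 0 gives eigenvalues λ = 4, -1, 3.
For λ=4: eigenvector (5,10,-2).
For λ=-1: eigenvector (-10,-19,4).
For λ=3: eigenvector (18,34,-7).
General solution: C_1e^(4t)(5,10,-2) + C_2e^(-t)(-10,-19,4) + C_3e^(3t)(18,34,-7).

x(t) = 5C_1e^(4t) - 10C_2e^(-t) + 18C_3e^(3t), y(t) = 10C_1e^(4t) - 19C_2e^(-t) + 34C_3e^(3t), z(t) = -2C_1e^(4t) + 4C_2e^(-t) - 7C_3e^(3t)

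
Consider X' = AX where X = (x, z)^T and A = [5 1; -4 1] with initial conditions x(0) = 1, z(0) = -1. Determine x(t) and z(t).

x(t) = te^(3t) + e^(3t), z(t) = -2te^(3t) - e^(3t)

Coefficient matrix A = [[5, 1], [-4, 1]].
Characteristic polynomial det(A - λI) = λ^2 - 6λ + 9 = 0.
Single eigenvalue λ = 3 with algebraic multiplicity 2.
Eigenvector v = (-1,2); generalized eigenvector w with (A-λI)w=v is (-2,3).
General solution: e^(3t)[c_1·v + c_2·(t·v + w)].
Applying x(0)=1, z(0)=-1 gives c_1=1, c_2=-1.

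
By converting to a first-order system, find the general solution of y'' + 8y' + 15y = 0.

y(t) = C_1e^(-3t) + C_2e^(-5t)

Let x_1 = y, x_2 = y'. Then x_1' = x_2 and x_2' = -15x_1 - 8x_2.
A = [[0,1],[-15,-8]]; det(A-λI) = λ^2 + 8λ + 15.
Eigenvalues λ = -3, -5 with eigenvectors (1,-3), (1,-5).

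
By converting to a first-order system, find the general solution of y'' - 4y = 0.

y(t) = c_1e^(2t) + c_2e^(-2t)

Let x_1 = y, x_2 = y'. Then x_1' = x_2 and x_2' = 4x_1.
A = [[0,1],[4,0]]; det(A-λI) = λ^2 - 4.
Eigenvalues λ = 2, -2 with eigenvectors (1,2), (1,-2).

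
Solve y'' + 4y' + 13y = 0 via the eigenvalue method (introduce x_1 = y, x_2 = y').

y(t) = C_1e^(-2t)cos(3t) + C_2e^(-2t)sin(3t)

Let x_1 = y, x_2 = y'. Then x_1' = x_2 and x_2' = -13x_1 - 4x_2.
A = [[0,1],[-13,-4]]; det(A-λI) = λ^2 + 4λ + 13.
Eigenvalues λ = -2 ± 3i.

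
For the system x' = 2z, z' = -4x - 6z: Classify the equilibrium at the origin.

stable node

A = [[0,2],[-4,-6]]; det(A-λI) = λ^2 + 6λ + 8.
λ = -4, -2: both negative.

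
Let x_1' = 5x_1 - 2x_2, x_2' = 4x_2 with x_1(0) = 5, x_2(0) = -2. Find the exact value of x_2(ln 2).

-32

A = [[5,-2],[0,4]]; eigenvalues λ = 4, 5.
Eigenvectors: (2,1) for λ=4, (-1,0) for λ=5.
From the initial condition, c_1 = -2, c_2 = -9.
x_2(ln 2) = (-2)(2^4)(1) + (-9)(2^5)(0) = -32.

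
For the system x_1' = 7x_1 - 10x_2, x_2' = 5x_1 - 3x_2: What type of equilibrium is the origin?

A = [[7,-10],[5,-3]]; det(A-λI) = λ^2 - 4λ + 29.
λ = 2 ± 5i: positive real part.

unstable spiral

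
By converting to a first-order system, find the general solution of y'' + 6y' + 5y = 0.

y(t) = c_1e^(-5t) + c_2e^(-t)

Let x_1 = y, x_2 = y'. Then x_1' = x_2 and x_2' = -5x_1 - 6x_2.
A = [[0,1],[-5,-6]]; det(A-λI) = λ^2 + 6λ + 5.
Eigenvalues λ = -5, -1 with eigenvectors (1,-5), (1,-1).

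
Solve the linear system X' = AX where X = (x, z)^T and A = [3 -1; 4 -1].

Coefficient matrix A = [[3, -1], [4, -1]].
Characteristic polynomial det(A - λI) = λ^2 - 2λ + 1 = 0.
Single eigenvalue λ = 1 with algebraic multiplicity 2.
Eigenvector v = (-1,-2); generalized eigenvector w with (A-λI)w=v is (-1,-1).
General solution: e^(t)[K_1·v + K_2·(t·v + w)].

x(t) = -K_1e^(t) - K_2te^(t) - K_2e^(t), z(t) = -2K_1e^(t) - 2K_2te^(t) - K_2e^(t)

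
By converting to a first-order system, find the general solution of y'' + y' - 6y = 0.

Let x_1 = y, x_2 = y'. Then x_1' = x_2 and x_2' = 6x_1 - x_2.
A = [[0,1],[6,-1]]; det(A-λI) = λ^2 + λ - 6.
Eigenvalues λ = -3, 2 with eigenvectors (1,-3), (1,2).

y(t) = c_1e^(-3t) + c_2e^(2t)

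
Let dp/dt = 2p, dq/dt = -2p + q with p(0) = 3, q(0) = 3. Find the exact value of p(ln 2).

12

A = [[2,0],[-2,1]]; eigenvalues λ = 1, 2.
Eigenvectors: (0,-1) for λ=1, (-1,2) for λ=2.
From the initial condition, c_1 = -9, c_2 = -3.
p(ln 2) = (-9)(2^1)(0) + (-3)(2^2)(-1) = 12.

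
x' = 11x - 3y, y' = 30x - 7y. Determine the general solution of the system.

Coefficient matrix A = [[11, -3], [30, -7]].
Characteristic polynomial det(A - λI) = λ^2 - 4λ + 13 = 0.
Eigenvalues λ = 2 ± 3i (complex conjugate pair).
For λ=2+3i: an eigenvector is (0,1) - i(-1,-3) = (0 + i, 1 + 3i).
A real fundamental pair from Re and Im of e^((2+3i)t)v: X_1 = e^(2t)(cos(3t)·(0,1) + sin(3t)·(-1,-3)), X_2 = e^(2t)(sin(3t)·(0,1) - cos(3t)·(-1,-3)).
General solution: c_1X_1 + c_2X_2.

x(t) = -c_1e^(2t)sin(3t) + c_2e^(2t)cos(3t), y(t) = -3c_1e^(2t)sin(3t) + c_1e^(2t)cos(3t) + c_2e^(2t)sin(3t) + 3c_2e^(2t)cos(3t)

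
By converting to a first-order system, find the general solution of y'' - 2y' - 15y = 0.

y(t) = K_1e^(5t) + K_2e^(-3t)

Let x_1 = y, x_2 = y'. Then x_1' = x_2 and x_2' = 15x_1 + 2x_2.
A = [[0,1],[15,2]]; det(A-λI) = λ^2 - 2λ - 15.
Eigenvalues λ = 5, -3 with eigenvectors (1,5), (1,-3).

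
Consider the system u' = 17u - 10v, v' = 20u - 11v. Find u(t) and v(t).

Coefficient matrix A = [[17, -10], [20, -11]].
Characteristic polynomial det(A - λI) = λ^2 - 6λ + 13 = 0.
Eigenvalues λ = 3 ± 2i (complex conjugate pair).
For λ=3+2i: an eigenvector is (1,1) - i(2,3) = (1 - 2i, 1 - 3i).
A real fundamental pair from Re and Im of e^((3+2i)t)v: X_1 = e^(3t)(cos(2t)·(1,1) + sin(2t)·(2,3)), X_2 = e^(3t)(sin(2t)·(1,1) - cos(2t)·(2,3)).
General solution: C_1X_1 + C_2X_2.

u(t) = 2C_1e^(3t)sin(2t) + C_1e^(3t)cos(2t) + C_2e^(3t)sin(2t) - 2C_2e^(3t)cos(2t), v(t) = 3C_1e^(3t)sin(2t) + C_1e^(3t)cos(2t) + C_2e^(3t)sin(2t) - 3C_2e^(3t)cos(2t)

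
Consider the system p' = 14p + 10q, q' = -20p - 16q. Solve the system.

p(t) = C_1e^(-6t) - C_2e^(4t), q(t) = -2C_1e^(-6t) + C_2e^(4t)

Coefficient matrix A = [[14, 10], [-20, -16]].
Characteristic polynomial det(A - λI) = λ^2 + 2λ - 24 = 0.
Eigenvalues λ = -6, 4.
For λ=-6: (A-λI) row 1 is [20, 10], so an eigenvector is (1, -2).
For λ=4: (A-λI) row 1 is [10, 10], so an eigenvector is (-1, 1).
General solution: C_1e^(-6t)(1,-2) + C_2e^(4t)(-1,1).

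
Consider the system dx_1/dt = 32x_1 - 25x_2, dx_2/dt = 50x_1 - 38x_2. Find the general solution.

Coefficient matrix A = [[32, -25], [50, -38]].
Characteristic polynomial det(A - λI) = λ^2 + 6λ + 34 = 0.
Eigenvalues λ = -3 ± 5i (complex conjugate pair).
For λ=-3+5i: an eigenvector is (1,1) - i(2,3) = (1 - 2i, 1 - 3i).
A real fundamental pair from Re and Im of e^((-3+5i)t)v: X_1 = e^(-3t)(cos(5t)·(1,1) + sin(5t)·(2,3)), X_2 = e^(-3t)(sin(5t)·(1,1) - cos(5t)·(2,3)).
General solution: C_1X_1 + C_2X_2.

x_1(t) = 2C_1e^(-3t)sin(5t) + C_1e^(-3t)cos(5t) + C_2e^(-3t)sin(5t) - 2C_2e^(-3t)cos(5t), x_2(t) = 3C_1e^(-3t)sin(5t) + C_1e^(-3t)cos(5t) + C_2e^(-3t)sin(5t) - 3C_2e^(-3t)cos(5t)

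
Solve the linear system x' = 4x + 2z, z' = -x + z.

Coefficient matrix A = [[4, 2], [-1, 1]].
Characteristic polynomial det(A - λI) = λ^2 - 5λ + 6 = 0.
Eigenvalues λ = 3, 2.
For λ=3: (A-λI) row 1 is [1, 2], so an eigenvector is (-2, 1).
For λ=2: (A-λI) row 1 is [2, 2], so an eigenvector is (-1, 1).
General solution: K_1e^(3t)(-2,1) + K_2e^(2t)(-1,1).

x(t) = -2K_1e^(3t) - K_2e^(2t), z(t) = K_1e^(3t) + K_2e^(2t)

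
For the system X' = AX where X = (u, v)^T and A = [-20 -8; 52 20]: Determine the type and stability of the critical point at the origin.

center

A = [[-20,-8],[52,20]]; det(A-λI) = λ^2 + 16.
λ = 0 ± 4i: zero real part.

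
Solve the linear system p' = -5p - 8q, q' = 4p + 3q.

Coefficient matrix A = [[-5, -8], [4, 3]].
Characteristic polynomial det(A - λI) = λ^2 + 2λ + 17 = 0.
Eigenvalues λ = -1 ± 4i (complex conjugate pair).
For λ=-1+4i: an eigenvector is (1,0) - i(-1,1) = (1 + i, 0 - i).
A real fundamental pair from Re and Im of e^((-1+4i)t)v: X_1 = e^(-t)(cos(4t)·(1,0) + sin(4t)·(-1,1)), X_2 = e^(-t)(sin(4t)·(1,0) - cos(4t)·(-1,1)).
General solution: c_1X_1 + c_2X_2.

p(t) = -c_1e^(-t)sin(4t) + c_1e^(-t)cos(4t) + c_2e^(-t)sin(4t) + c_2e^(-t)cos(4t), q(t) = c_1e^(-t)sin(4t) - c_2e^(-t)cos(4t)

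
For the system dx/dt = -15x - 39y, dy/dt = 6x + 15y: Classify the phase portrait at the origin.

center

A = [[-15,-39],[6,15]]; det(A-λI) = λ^2 + 9.
λ = 0 ± 3i: zero real part.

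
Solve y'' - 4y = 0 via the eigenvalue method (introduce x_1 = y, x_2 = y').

y(t) = c_1e^(-2t) + c_2e^(2t)

Let x_1 = y, x_2 = y'. Then x_1' = x_2 and x_2' = 4x_1.
A = [[0,1],[4,0]]; det(A-λI) = λ^2 - 4.
Eigenvalues λ = -2, 2 with eigenvectors (1,-2), (1,2).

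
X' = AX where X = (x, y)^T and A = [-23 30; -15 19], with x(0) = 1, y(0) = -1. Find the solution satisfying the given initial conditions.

Coefficient matrix A = [[-23, 30], [-15, 19]].
Characteristic polynomial det(A - λI) = λ^2 + 4λ + 13 = 0.
Eigenvalues λ = -2 ± 3i (complex conjugate pair).
For λ=-2+3i: an eigenvector is (-1,-1) - i(-3,-2) = (-1 + 3i, -1 + 2i).
A real fundamental pair from Re and Im of e^((-2+3i)t)v: X_1 = e^(-2t)(cos(3t)·(-1,-1) + sin(3t)·(-3,-2)), X_2 = e^(-2t)(sin(3t)·(-1,-1) - cos(3t)·(-3,-2)).
General solution: C_1X_1 + C_2X_2.
Applying x(0)=1, y(0)=-1 gives C_1=5, C_2=2.

x(t) = -17e^(-2t)sin(3t) + e^(-2t)cos(3t), y(t) = -12e^(-2t)sin(3t) - e^(-2t)cos(3t)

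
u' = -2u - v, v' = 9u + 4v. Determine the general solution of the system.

Coefficient matrix A = [[-2, -1], [9, 4]].
Characteristic polynomial det(A - λI) = λ^2 - 2λ + 1 = 0.
Single eigenvalue λ = 1 with algebraic multiplicity 2.
Eigenvector v = (-1,3); generalized eigenvector w with (A-λI)w=v is (1,-2).
General solution: e^(t)[K_1·v + K_2·(t·v + w)].

u(t) = -K_1e^(t) - K_2te^(t) + K_2e^(t), v(t) = 3K_1e^(t) + 3K_2te^(t) - 2K_2e^(t)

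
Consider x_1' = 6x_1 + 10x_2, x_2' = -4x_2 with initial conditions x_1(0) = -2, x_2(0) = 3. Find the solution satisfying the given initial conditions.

Coefficient matrix A = [[6, 10], [0, -4]].
Characteristic polynomial det(A - λI) = λ^2 - 2λ - 24 = 0.
Eigenvalues λ = -4, 6.
For λ=-4: (A-λI) row 1 is [10, 10], so an eigenvector is (-1, 1).
For λ=6: (A-λI) row 1 is [0, 10], so an eigenvector is (-1, 0).
General solution: C_1e^(-4t)(-1,1) + C_2e^(6t)(-1,0).
Applying x_1(0)=-2, x_2(0)=3 gives C_1=3, C_2=-1.

x_1(t) = e^(6t) - 3e^(-4t), x_2(t) = 3e^(-4t)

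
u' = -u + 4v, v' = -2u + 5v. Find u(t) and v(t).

Coefficient matrix A = [[-1, 4], [-2, 5]].
Characteristic polynomial det(A - λI) = λ^2 - 4λ + 3 = 0.
Eigenvalues λ = 1, 3.
For λ=1: (A-λI) row 1 is [-2, 4], so an eigenvector is (2, 1).
For λ=3: (A-λI) row 1 is [-4, 4], so an eigenvector is (1, 1).
General solution: c_1e^(t)(2,1) + c_2e^(3t)(1,1).

u(t) = 2c_1e^(t) + c_2e^(3t), v(t) = c_1e^(t) + c_2e^(3t)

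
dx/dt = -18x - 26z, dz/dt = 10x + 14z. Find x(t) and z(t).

Coefficient matrix A = [[-18, -26], [10, 14]].
Characteristic polynomial det(A - λI) = λ^2 + 4λ + 8 = 0.
Eigenvalues λ = -2 ± 2i (complex conjugate pair).
For λ=-2+2i: an eigenvector is (-3,2) - i(-2,1) = (-3 + 2i, 2 - i).
A real fundamental pair from Re and Im of e^((-2+2i)t)v: X_1 = e^(-2t)(cos(2t)·(-3,2) + sin(2t)·(-2,1)), X_2 = e^(-2t)(sin(2t)·(-3,2) - cos(2t)·(-2,1)).
General solution: K_1X_1 + K_2X_2.

x(t) = -2K_1e^(-2t)sin(2t) - 3K_1e^(-2t)cos(2t) - 3K_2e^(-2t)sin(2t) + 2K_2e^(-2t)cos(2t), z(t) = K_1e^(-2t)sin(2t) + 2K_1e^(-2t)cos(2t) + 2K_2e^(-2t)sin(2t) - K_2e^(-2t)cos(2t)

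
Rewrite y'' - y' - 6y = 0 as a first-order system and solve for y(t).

Let x_1 = y, x_2 = y'. Then x_1' = x_2 and x_2' = 6x_1 + x_2.
A = [[0,1],[6,1]]; det(A-λI) = λ^2 - λ - 6.
Eigenvalues λ = -2, 3 with eigenvectors (1,-2), (1,3).

y(t) = K_1e^(-2t) + K_2e^(3t)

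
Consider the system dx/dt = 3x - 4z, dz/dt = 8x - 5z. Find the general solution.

x(t) = -c_1e^(-t)sin(4t) + c_2e^(-t)cos(4t), z(t) = -c_1e^(-t)sin(4t) + c_1e^(-t)cos(4t) + c_2e^(-t)sin(4t) + c_2e^(-t)cos(4t)

Coefficient matrix A = [[3, -4], [8, -5]].
Characteristic polynomial det(A - λI) = λ^2 + 2λ + 17 = 0.
Eigenvalues λ = -1 ± 4i (complex conjugate pair).
For λ=-1+4i: an eigenvector is (0,1) - i(-1,-1) = (0 + i, 1 + i).
A real fundamental pair from Re and Im of e^((-1+4i)t)v: X_1 = e^(-t)(cos(4t)·(0,1) + sin(4t)·(-1,-1)), X_2 = e^(-t)(sin(4t)·(0,1) - cos(4t)·(-1,-1)).
General solution: c_1X_1 + c_2X_2.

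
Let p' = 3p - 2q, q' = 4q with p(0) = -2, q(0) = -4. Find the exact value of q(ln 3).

-324

A = [[3,-2],[0,4]]; eigenvalues λ = 4, 3.
Eigenvectors: (2,-1) for λ=4, (1,0) for λ=3.
From the initial condition, c_1 = 4, c_2 = -10.
q(ln 3) = (4)(3^4)(-1) + (-10)(3^3)(0) = -324.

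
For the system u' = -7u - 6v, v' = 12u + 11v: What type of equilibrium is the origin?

saddle

A = [[-7,-6],[12,11]]; det(A-λI) = λ^2 - 4λ - 5.
λ = -1, 5: opposite signs.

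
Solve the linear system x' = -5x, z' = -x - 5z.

x(t) = K_2e^(-5t), z(t) = -K_1e^(-5t) - K_2te^(-5t) + 2K_2e^(-5t)

Coefficient matrix A = [[-5, 0], [-1, -5]].
Characteristic polynomial det(A - λI) = λ^2 + 10λ + 25 = 0.
Single eigenvalue λ = -5 with algebraic multiplicity 2.
Eigenvector v = (0,-1); generalized eigenvector w with (A-λI)w=v is (1,2).
General solution: e^(-5t)[K_1·v + K_2·(t·v + w)].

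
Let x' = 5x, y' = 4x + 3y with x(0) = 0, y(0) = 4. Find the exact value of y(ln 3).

108

A = [[5,0],[4,3]]; eigenvalues λ = 5, 3.
Eigenvectors: (-1,-2) for λ=5, (0,1) for λ=3.
From the initial condition, c_1 = 0, c_2 = 4.
y(ln 3) = (0)(3^5)(-2) + (4)(3^3)(1) = 108.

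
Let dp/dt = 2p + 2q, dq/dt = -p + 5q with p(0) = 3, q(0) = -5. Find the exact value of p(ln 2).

-80

A = [[2,2],[-1,5]]; eigenvalues λ = 3, 4.
Eigenvectors: (-2,-1) for λ=3, (1,1) for λ=4.
From the initial condition, c_1 = -8, c_2 = -13.
p(ln 2) = (-8)(2^3)(-2) + (-13)(2^4)(1) = -80.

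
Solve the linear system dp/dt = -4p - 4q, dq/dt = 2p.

p(t) = c_1e^(-2t)sin(2t) + c_1e^(-2t)cos(2t) + c_2e^(-2t)sin(2t) - c_2e^(-2t)cos(2t), q(t) = -c_1e^(-2t)cos(2t) - c_2e^(-2t)sin(2t)

Coefficient matrix A = [[-4, -4], [2, 0]].
Characteristic polynomial det(A - λI) = λ^2 + 4λ + 8 = 0.
Eigenvalues λ = -2 ± 2i (complex conjugate pair).
For λ=-2+2i: an eigenvector is (1,-1) - i(1,0) = (1 - i, -1).
A real fundamental pair from Re and Im of e^((-2+2i)t)v: X_1 = e^(-2t)(cos(2t)·(1,-1) + sin(2t)·(1,0)), X_2 = e^(-2t)(sin(2t)·(1,-1) - cos(2t)·(1,0)).
General solution: c_1X_1 + c_2X_2.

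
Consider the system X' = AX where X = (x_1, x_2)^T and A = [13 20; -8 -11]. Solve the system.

Coefficient matrix A = [[13, 20], [-8, -11]].
Characteristic polynomial det(A - λI) = λ^2 - 2λ + 17 = 0.
Eigenvalues λ = 1 ± 4i (complex conjugate pair).
For λ=1+4i: an eigenvector is (2,-1) - i(1,-1) = (2 - i, -1 + i).
A real fundamental pair from Re and Im of e^((1+4i)t)v: X_1 = e^(t)(cos(4t)·(2,-1) + sin(4t)·(1,-1)), X_2 = e^(t)(sin(4t)·(2,-1) - cos(4t)·(1,-1)).
General solution: c_1X_1 + c_2X_2.

x_1(t) = c_1e^(t)sin(4t) + 2c_1e^(t)cos(4t) + 2c_2e^(t)sin(4t) - c_2e^(t)cos(4t), x_2(t) = -c_1e^(t)sin(4t) - c_1e^(t)cos(4t) - c_2e^(t)sin(4t) + c_2e^(t)cos(4t)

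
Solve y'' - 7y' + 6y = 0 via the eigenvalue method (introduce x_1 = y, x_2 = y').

Let x_1 = y, x_2 = y'. Then x_1' = x_2 and x_2' = -6x_1 + 7x_2.
A = [[0,1],[-6,7]]; det(A-λI) = λ^2 - 7λ + 6.
Eigenvalues λ = 6, 1 with eigenvectors (1,6), (1,1).

y(t) = C_1e^(6t) + C_2e^(t)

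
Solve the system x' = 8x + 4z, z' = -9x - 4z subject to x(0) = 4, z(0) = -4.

x(t) = 8te^(2t) + 4e^(2t), z(t) = -12te^(2t) - 4e^(2t)

Coefficient matrix A = [[8, 4], [-9, -4]].
Characteristic polynomial det(A - λI) = λ^2 - 4λ + 4 = 0.
Single eigenvalue λ = 2 with algebraic multiplicity 2.
Eigenvector v = (-2,3); generalized eigenvector w with (A-λI)w=v is (1,-2).
General solution: e^(2t)[c_1·v + c_2·(t·v + w)].
Applying x(0)=4, z(0)=-4 gives c_1=-4, c_2=-4.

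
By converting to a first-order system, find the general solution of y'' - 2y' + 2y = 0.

y(t) = c_1e^(t)cos(t) + c_2e^(t)sin(t)

Let x_1 = y, x_2 = y'. Then x_1' = x_2 and x_2' = -2x_1 + 2x_2.
A = [[0,1],[-2,2]]; det(A-λI) = λ^2 - 2λ + 2.
Eigenvalues λ = 1 ± i.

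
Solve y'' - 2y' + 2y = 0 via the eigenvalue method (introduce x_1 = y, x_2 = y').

Let x_1 = y, x_2 = y'. Then x_1' = x_2 and x_2' = -2x_1 + 2x_2.
A = [[0,1],[-2,2]]; det(A-λI) = λ^2 - 2λ + 2.
Eigenvalues λ = 1 ± i.

y(t) = c_1e^(t)cos(t) + c_2e^(t)sin(t)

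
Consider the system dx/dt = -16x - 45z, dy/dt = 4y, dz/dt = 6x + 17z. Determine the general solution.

x(t) = 5c_1e^(2t) + 3c_2e^(-t), y(t) = c_3e^(4t), z(t) = -2c_1e^(2t) - c_2e^(-t)

Coefficient matrix A = [[-16, 0, -45], [0, 4, 0], [6, 0, 17]].
det(A - λI) = 0 gives eigenvalues λ = 2, -1, 4.
For λ=2: eigenvector (5,0,-2).
For λ=-1: eigenvector (3,0,-1).
For λ=4: eigenvector (0,1,0).
General solution: c_1e^(2t)(5,0,-2) + c_2e^(-t)(3,0,-1) + c_3e^(4t)(0,1,0).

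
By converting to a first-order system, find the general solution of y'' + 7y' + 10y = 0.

Let x_1 = y, x_2 = y'. Then x_1' = x_2 and x_2' = -10x_1 - 7x_2.
A = [[0,1],[-10,-7]]; det(A-λI) = λ^2 + 7λ + 10.
Eigenvalues λ = -5, -2 with eigenvectors (1,-5), (1,-2).

y(t) = K_1e^(-5t) + K_2e^(-2t)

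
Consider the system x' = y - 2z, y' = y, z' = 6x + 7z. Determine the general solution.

x(t) = 2K_1e^(3t) - K_2e^(4t) - K_3e^(t), y(t) = K_3e^(t), z(t) = -3K_1e^(3t) + 2K_2e^(4t) + K_3e^(t)

Coefficient matrix A = [[0, 1, -2], [0, 1, 0], [6, 0, 7]].
det(A - λI) = 0 gives eigenvalues λ = 3, 4, 1.
For λ=3: eigenvector (2,0,-3).
For λ=4: eigenvector (-1,0,2).
For λ=1: eigenvector (-1,1,1).
General solution: K_1e^(3t)(2,0,-3) + K_2e^(4t)(-1,0,2) + K_3e^(t)(-1,1,1).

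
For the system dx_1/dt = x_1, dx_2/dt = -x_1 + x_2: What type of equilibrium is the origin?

unstable improper node

A = [[1,0],[-1,1]]; det(A-λI) = λ^2 - 2λ + 1.
repeated λ = 1 with a single eigenvector.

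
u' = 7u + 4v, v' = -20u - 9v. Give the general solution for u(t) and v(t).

Coefficient matrix A = [[7, 4], [-20, -9]].
Characteristic polynomial det(A - λI) = λ^2 + 2λ + 17 = 0.
Eigenvalues λ = -1 ± 4i (complex conjugate pair).
For λ=-1+4i: an eigenvector is (-1,2) - i(0,1) = (-1, 2 - i).
A real fundamental pair from Re and Im of e^((-1+4i)t)v: X_1 = e^(-t)(cos(4t)·(-1,2) + sin(4t)·(0,1)), X_2 = e^(-t)(sin(4t)·(-1,2) - cos(4t)·(0,1)).
General solution: C_1X_1 + C_2X_2.

u(t) = -C_1e^(-t)cos(4t) - C_2e^(-t)sin(4t), v(t) = C_1e^(-t)sin(4t) + 2C_1e^(-t)cos(4t) + 2C_2e^(-t)sin(4t) - C_2e^(-t)cos(4t)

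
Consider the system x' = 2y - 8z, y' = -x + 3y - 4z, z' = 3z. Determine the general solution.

Coefficient matrix A = [[0, 2, -8], [-1, 3, -4], [0, 0, 3]].
det(A - λI) = 0 gives eigenvalues λ = 2, 1, 3.
For λ=2: eigenvector (1,1,0).
For λ=1: eigenvector (-2,-1,0).
For λ=3: eigenvector (-4,-2,1).
General solution: C_1e^(2t)(1,1,0) + C_2e^(t)(-2,-1,0) + C_3e^(3t)(-4,-2,1).

x(t) = C_1e^(2t) - 2C_2e^(t) - 4C_3e^(3t), y(t) = C_1e^(2t) - C_2e^(t) - 2C_3e^(3t), z(t) = C_3e^(3t)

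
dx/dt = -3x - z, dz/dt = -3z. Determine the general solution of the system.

Coefficient matrix A = [[-3, -1], [0, -3]].
Characteristic polynomial det(A - λI) = λ^2 + 6λ + 9 = 0.
Single eigenvalue λ = -3 with algebraic multiplicity 2.
Eigenvector v = (1,0); generalized eigenvector w with (A-λI)w=v is (2,-1).
General solution: e^(-3t)[C_1·v + C_2·(t·v + w)].

x(t) = C_1e^(-3t) + C_2te^(-3t) + 2C_2e^(-3t), z(t) = -C_2e^(-3t)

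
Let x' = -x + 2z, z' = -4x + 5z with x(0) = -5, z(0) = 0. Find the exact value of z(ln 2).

60

A = [[-1,2],[-4,5]]; eigenvalues λ = 1, 3.
Eigenvectors: (1,1) for λ=1, (-1,-2) for λ=3.
From the initial condition, c_1 = -10, c_2 = -5.
z(ln 2) = (-10)(2^1)(1) + (-5)(2^3)(-2) = 60.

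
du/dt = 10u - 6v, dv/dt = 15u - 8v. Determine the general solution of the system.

Coefficient matrix A = [[10, -6], [15, -8]].
Characteristic polynomial det(A - λI) = λ^2 - 2λ + 10 = 0.
Eigenvalues λ = 1 ± 3i (complex conjugate pair).
For λ=1+3i: an eigenvector is (1,2) - i(-1,-1) = (1 + i, 2 + i).
A real fundamental pair from Re and Im of e^((1+3i)t)v: X_1 = e^(t)(cos(3t)·(1,2) + sin(3t)·(-1,-1)), X_2 = e^(t)(sin(3t)·(1,2) - cos(3t)·(-1,-1)).
General solution: C_1X_1 + C_2X_2.

u(t) = -C_1e^(t)sin(3t) + C_1e^(t)cos(3t) + C_2e^(t)sin(3t) + C_2e^(t)cos(3t), v(t) = -C_1e^(t)sin(3t) + 2C_1e^(t)cos(3t) + 2C_2e^(t)sin(3t) + C_2e^(t)cos(3t)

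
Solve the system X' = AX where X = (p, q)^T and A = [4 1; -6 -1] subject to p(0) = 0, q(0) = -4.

Coefficient matrix A = [[4, 1], [-6, -1]].
Characteristic polynomial det(A - λI) = λ^2 - 3λ + 2 = 0.
Eigenvalues λ = 1, 2.
For λ=1: (A-λI) row 1 is [3, 1], so an eigenvector is (1, -3).
For λ=2: (A-λI) row 1 is [2, 1], so an eigenvector is (1, -2).
General solution: C_1e^(t)(1,-3) + C_2e^(2t)(1,-2).
Applying p(0)=0, q(0)=-4 gives C_1=4, C_2=-4.

p(t) = -4e^(2t) + 4e^(t), q(t) = 8e^(2t) - 12e^(t)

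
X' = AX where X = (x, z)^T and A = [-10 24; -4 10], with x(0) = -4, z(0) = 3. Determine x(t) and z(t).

Coefficient matrix A = [[-10, 24], [-4, 10]].
Characteristic polynomial det(A - λI) = λ^2 - 4 = 0.
Eigenvalues λ = 2, -2.
For λ=2: (A-λI) row 1 is [-12, 24], so an eigenvector is (2, 1).
For λ=-2: (A-λI) row 1 is [-8, 24], so an eigenvector is (3, 1).
General solution: c_1e^(2t)(2,1) + c_2e^(-2t)(3,1).
Applying x(0)=-4, z(0)=3 gives c_1=13, c_2=-10.

x(t) = 26e^(2t) - 30e^(-2t), z(t) = 13e^(2t) - 10e^(-2t)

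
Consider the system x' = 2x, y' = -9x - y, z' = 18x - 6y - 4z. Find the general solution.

Coefficient matrix A = [[2, 0, 0], [-9, -1, 0], [18, -6, -4]].
det(A - λI) = 0 gives eigenvalues λ = 2, -4, -1.
For λ=2: eigenvector (1,-3,6).
For λ=-4: eigenvector (0,0,1).
For λ=-1: eigenvector (0,1,-2).
General solution: K_1e^(2t)(1,-3,6) + K_2e^(-4t)(0,0,1) + K_3e^(-t)(0,1,-2).

x(t) = K_1e^(2t), y(t) = -3K_1e^(2t) + K_3e^(-t), z(t) = 6K_1e^(2t) + K_2e^(-4t) - 2K_3e^(-t)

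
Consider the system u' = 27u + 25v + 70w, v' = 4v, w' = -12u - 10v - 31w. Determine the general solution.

Coefficient matrix A = [[27, 25, 70], [0, 4, 0], [-12, -10, -31]].
det(A - λI) = 0 gives eigenvalues λ = 4, -1, -3.
For λ=4: eigenvector (5,1,-2).
For λ=-1: eigenvector (-5,0,2).
For λ=-3: eigenvector (-7,0,3).
General solution: c_1e^(4t)(5,1,-2) + c_2e^(-t)(-5,0,2) + c_3e^(-3t)(-7,0,3).

u(t) = 5c_1e^(4t) - 5c_2e^(-t) - 7c_3e^(-3t), v(t) = c_1e^(4t), w(t) = -2c_1e^(4t) + 2c_2e^(-t) + 3c_3e^(-3t)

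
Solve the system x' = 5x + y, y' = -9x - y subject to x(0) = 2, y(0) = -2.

x(t) = 4te^(2t) + 2e^(2t), y(t) = -12te^(2t) - 2e^(2t)

Coefficient matrix A = [[5, 1], [-9, -1]].
Characteristic polynomial det(A - λI) = λ^2 - 4λ + 4 = 0.
Single eigenvalue λ = 2 with algebraic multiplicity 2.
Eigenvector v = (-1,3); generalized eigenvector w with (A-λI)w=v is (0,-1).
General solution: e^(2t)[K_1·v + K_2·(t·v + w)].
Applying x(0)=2, y(0)=-2 gives K_1=-2, K_2=-4.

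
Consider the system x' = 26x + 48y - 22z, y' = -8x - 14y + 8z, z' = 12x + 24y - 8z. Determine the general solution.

x(t) = -5C_1e^(-2t) - 2C_2e^(2t) + C_3e^(4t), y(t) = 2C_1e^(-2t) + C_2e^(2t), z(t) = -2C_1e^(-2t) + C_3e^(4t)

Coefficient matrix A = [[26, 48, -22], [-8, -14, 8], [12, 24, -8]].
det(A - λI) = 0 gives eigenvalues λ = -2, 2, 4.
For λ=-2: eigenvector (-5,2,-2).
For λ=2: eigenvector (-2,1,0).
For λ=4: eigenvector (1,0,1).
General solution: C_1e^(-2t)(-5,2,-2) + C_2e^(2t)(-2,1,0) + C_3e^(4t)(1,0,1).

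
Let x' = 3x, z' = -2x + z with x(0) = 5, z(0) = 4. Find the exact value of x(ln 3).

135

A = [[3,0],[-2,1]]; eigenvalues λ = 3, 1.
Eigenvectors: (-1,1) for λ=3, (0,-1) for λ=1.
From the initial condition, c_1 = -5, c_2 = -9.
x(ln 3) = (-5)(3^3)(-1) + (-9)(3^1)(0) = 135.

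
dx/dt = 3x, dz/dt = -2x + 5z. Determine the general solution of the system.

Coefficient matrix A = [[3, 0], [-2, 5]].
Characteristic polynomial det(A - λI) = λ^2 - 8λ + 15 = 0.
Eigenvalues λ = 5, 3.
For λ=5: (A-λI) row 1 is [-2, 0], so an eigenvector is (0, 1).
For λ=3: (A-λI) row 2 is [-2, 2], so an eigenvector is (-1, -1).
General solution: c_1e^(5t)(0,1) + c_2e^(3t)(-1,-1).

x(t) = -c_2e^(3t), z(t) = c_1e^(5t) - c_2e^(3t)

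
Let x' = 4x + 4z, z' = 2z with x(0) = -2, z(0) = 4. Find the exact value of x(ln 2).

A = [[4,4],[0,2]]; eigenvalues λ = 4, 2.
Eigenvectors: (1,0) for λ=4, (-2,1) for λ=2.
From the initial condition, c_1 = 6, c_2 = 4.
x(ln 2) = (6)(2^4)(1) + (4)(2^2)(-2) = 64.

64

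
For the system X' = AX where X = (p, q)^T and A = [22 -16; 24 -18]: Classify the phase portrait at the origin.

saddle

A = [[22,-16],[24,-18]]; det(A-λI) = λ^2 - 4λ - 12.
λ = 6, -2: opposite signs.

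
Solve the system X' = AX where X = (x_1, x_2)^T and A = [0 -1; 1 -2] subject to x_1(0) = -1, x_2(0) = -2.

x_1(t) = te^(-t) - e^(-t), x_2(t) = te^(-t) - 2e^(-t)

Coefficient matrix A = [[0, -1], [1, -2]].
Characteristic polynomial det(A - λI) = λ^2 + 2λ + 1 = 0.
Single eigenvalue λ = -1 with algebraic multiplicity 2.
Eigenvector v = (-1,-1); generalized eigenvector w with (A-λI)w=v is (1,2).
General solution: e^(-t)[c_1·v + c_2·(t·v + w)].
Applying x_1(0)=-1, x_2(0)=-2 gives c_1=0, c_2=-1.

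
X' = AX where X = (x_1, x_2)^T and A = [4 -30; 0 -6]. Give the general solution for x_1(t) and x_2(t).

Coefficient matrix A = [[4, -30], [0, -6]].
Characteristic polynomial det(A - λI) = λ^2 + 2λ - 24 = 0.
Eigenvalues λ = 4, -6.
For λ=4: (A-λI) row 1 is [0, -30], so an eigenvector is (1, 0).
For λ=-6: (A-λI) row 1 is [10, -30], so an eigenvector is (-3, -1).
General solution: C_1e^(4t)(1,0) + C_2e^(-6t)(-3,-1).

x_1(t) = C_1e^(4t) - 3C_2e^(-6t), x_2(t) = -C_2e^(-6t)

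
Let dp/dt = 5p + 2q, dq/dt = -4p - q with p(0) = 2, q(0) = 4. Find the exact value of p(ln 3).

A = [[5,2],[-4,-1]]; eigenvalues λ = 1, 3.
Eigenvectors: (-1,2) for λ=1, (1,-1) for λ=3.
From the initial condition, c_1 = 6, c_2 = 8.
p(ln 3) = (6)(3^1)(-1) + (8)(3^3)(1) = 198.

198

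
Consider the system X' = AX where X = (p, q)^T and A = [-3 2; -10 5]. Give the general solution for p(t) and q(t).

Coefficient matrix A = [[-3, 2], [-10, 5]].
Characteristic polynomial det(A - λI) = λ^2 - 2λ + 5 = 0.
Eigenvalues λ = 1 ± 2i (complex conjugate pair).
For λ=1+2i: an eigenvector is (0,-1) - i(-1,-2) = (0 + i, -1 + 2i).
A real fundamental pair from Re and Im of e^((1+2i)t)v: X_1 = e^(t)(cos(2t)·(0,-1) + sin(2t)·(-1,-2)), X_2 = e^(t)(sin(2t)·(0,-1) - cos(2t)·(-1,-2)).
General solution: c_1X_1 + c_2X_2.

p(t) = -c_1e^(t)sin(2t) + c_2e^(t)cos(2t), q(t) = -2c_1e^(t)sin(2t) - c_1e^(t)cos(2t) - c_2e^(t)sin(2t) + 2c_2e^(t)cos(2t)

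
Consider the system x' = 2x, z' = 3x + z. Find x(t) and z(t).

x(t) = c_1e^(2t), z(t) = 3c_1e^(2t) - c_2e^(t)

Coefficient matrix A = [[2, 0], [3, 1]].
Characteristic polynomial det(A - λI) = λ^2 - 3λ + 2 = 0.
Eigenvalues λ = 2, 1.
For λ=2: (A-λI) row 2 is [3, -1], so an eigenvector is (1, 3).
For λ=1: (A-λI) row 1 is [1, 0], so an eigenvector is (0, -1).
General solution: c_1e^(2t)(1,3) + c_2e^(t)(0,-1).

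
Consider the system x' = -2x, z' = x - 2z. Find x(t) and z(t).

x(t) = -K_2e^(-2t), z(t) = -K_1e^(-2t) - K_2te^(-2t) - 2K_2e^(-2t)

Coefficient matrix A = [[-2, 0], [1, -2]].
Characteristic polynomial det(A - λI) = λ^2 + 4λ + 4 = 0.
Single eigenvalue λ = -2 with algebraic multiplicity 2.
Eigenvector v = (0,-1); generalized eigenvector w with (A-λI)w=v is (-1,-2).
General solution: e^(-2t)[K_1·v + K_2·(t·v + w)].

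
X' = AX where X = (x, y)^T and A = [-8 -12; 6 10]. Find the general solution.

Coefficient matrix A = [[-8, -12], [6, 10]].
Characteristic polynomial det(A - λI) = λ^2 - 2λ - 8 = 0.
Eigenvalues λ = -2, 4.
For λ=-2: (A-λI) row 1 is [-6, -12], so an eigenvector is (-2, 1).
For λ=4: (A-λI) row 1 is [-12, -12], so an eigenvector is (-1, 1).
General solution: c_1e^(-2t)(-2,1) + c_2e^(4t)(-1,1).

x(t) = -2c_1e^(-2t) - c_2e^(4t), y(t) = c_1e^(-2t) + c_2e^(4t)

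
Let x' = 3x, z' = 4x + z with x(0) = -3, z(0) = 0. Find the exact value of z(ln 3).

A = [[3,0],[4,1]]; eigenvalues λ = 3, 1.
Eigenvectors: (-1,-2) for λ=3, (0,-1) for λ=1.
From the initial condition, c_1 = 3, c_2 = -6.
z(ln 3) = (3)(3^3)(-2) + (-6)(3^1)(-1) = -144.

-144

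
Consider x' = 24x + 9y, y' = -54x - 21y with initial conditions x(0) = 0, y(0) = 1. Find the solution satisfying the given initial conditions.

x(t) = e^(6t) - e^(-3t), y(t) = -2e^(6t) + 3e^(-3t)

Coefficient matrix A = [[24, 9], [-54, -21]].
Characteristic polynomial det(A - λI) = λ^2 - 3λ - 18 = 0.
Eigenvalues λ = -3, 6.
For λ=-3: (A-λI) row 1 is [27, 9], so an eigenvector is (1, -3).
For λ=6: (A-λI) row 1 is [18, 9], so an eigenvector is (1, -2).
General solution: K_1e^(-3t)(1,-3) + K_2e^(6t)(1,-2).
Applying x(0)=0, y(0)=1 gives K_1=-1, K_2=1.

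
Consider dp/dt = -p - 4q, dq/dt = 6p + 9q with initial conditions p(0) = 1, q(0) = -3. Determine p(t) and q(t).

Coefficient matrix A = [[-1, -4], [6, 9]].
Characteristic polynomial det(A - λI) = λ^2 - 8λ + 15 = 0.
Eigenvalues λ = 5, 3.
For λ=5: (A-λI) row 1 is [-6, -4], so an eigenvector is (-2, 3).
For λ=3: (A-λI) row 1 is [-4, -4], so an eigenvector is (1, -1).
General solution: K_1e^(5t)(-2,3) + K_2e^(3t)(1,-1).
Applying p(0)=1, q(0)=-3 gives K_1=-2, K_2=-3.

p(t) = 4e^(5t) - 3e^(3t), q(t) = -6e^(5t) + 3e^(3t)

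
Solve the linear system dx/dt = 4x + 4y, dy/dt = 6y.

x(t) = -C_1e^(4t) - 2C_2e^(6t), y(t) = -C_2e^(6t)

Coefficient matrix A = [[4, 4], [0, 6]].
Characteristic polynomial det(A - λI) = λ^2 - 10λ + 24 = 0.
Eigenvalues λ = 4, 6.
For λ=4: (A-λI) row 1 is [0, 4], so an eigenvector is (-1, 0).
For λ=6: (A-λI) row 1 is [-2, 4], so an eigenvector is (-2, -1).
General solution: C_1e^(4t)(-1,0) + C_2e^(6t)(-2,-1).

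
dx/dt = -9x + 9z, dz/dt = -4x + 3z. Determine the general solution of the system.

x(t) = 3c_1e^(-3t) + 3c_2te^(-3t) + c_2e^(-3t), z(t) = 2c_1e^(-3t) + 2c_2te^(-3t) + c_2e^(-3t)

Coefficient matrix A = [[-9, 9], [-4, 3]].
Characteristic polynomial det(A - λI) = λ^2 + 6λ + 9 = 0.
Single eigenvalue λ = -3 with algebraic multiplicity 2.
Eigenvector v = (3,2); generalized eigenvector w with (A-λI)w=v is (1,1).
General solution: e^(-3t)[c_1·v + c_2·(t·v + w)].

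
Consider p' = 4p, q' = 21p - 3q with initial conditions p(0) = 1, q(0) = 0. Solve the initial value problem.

Coefficient matrix A = [[4, 0], [21, -3]].
Characteristic polynomial det(A - λI) = λ^2 - λ - 12 = 0.
Eigenvalues λ = 4, -3.
For λ=4: (A-λI) row 2 is [21, -7], so an eigenvector is (-1, -3).
For λ=-3: (A-λI) row 1 is [7, 0], so an eigenvector is (0, -1).
General solution: K_1e^(4t)(-1,-3) + K_2e^(-3t)(0,-1).
Applying p(0)=1, q(0)=0 gives K_1=-1, K_2=3.

p(t) = e^(4t), q(t) = 3e^(4t) - 3e^(-3t)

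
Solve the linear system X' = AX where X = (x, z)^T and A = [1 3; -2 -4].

Coefficient matrix A = [[1, 3], [-2, -4]].
Characteristic polynomial det(A - λI) = λ^2 + 3λ + 2 = 0.
Eigenvalues λ = -2, -1.
For λ=-2: (A-λI) row 1 is [3, 3], so an eigenvector is (-1, 1).
For λ=-1: (A-λI) row 1 is [2, 3], so an eigenvector is (-3, 2).
General solution: C_1e^(-2t)(-1,1) + C_2e^(-t)(-3,2).

x(t) = -C_1e^(-2t) - 3C_2e^(-t), z(t) = C_1e^(-2t) + 2C_2e^(-t)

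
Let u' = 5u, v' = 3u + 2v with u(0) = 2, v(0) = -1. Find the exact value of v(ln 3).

A = [[5,0],[3,2]]; eigenvalues λ = 5, 2.
Eigenvectors: (-1,-1) for λ=5, (0,1) for λ=2.
From the initial condition, c_1 = -2, c_2 = -3.
v(ln 3) = (-2)(3^5)(-1) + (-3)(3^2)(1) = 459.

459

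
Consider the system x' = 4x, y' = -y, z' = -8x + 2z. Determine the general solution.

Coefficient matrix A = [[4, 0, 0], [0, -1, 0], [-8, 0, 2]].
det(A - λI) = 0 gives eigenvalues λ = 4, -1, 2.
For λ=4: eigenvector (1,0,-4).
For λ=-1: eigenvector (0,1,0).
For λ=2: eigenvector (0,0,1).
General solution: K_1e^(4t)(1,0,-4) + K_2e^(-t)(0,1,0) + K_3e^(2t)(0,0,1).

x(t) = K_1e^(4t), y(t) = K_2e^(-t), z(t) = -4K_1e^(4t) + K_3e^(2t)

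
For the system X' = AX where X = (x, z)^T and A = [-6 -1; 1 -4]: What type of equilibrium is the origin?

A = [[-6,-1],[1,-4]]; det(A-λI) = λ^2 + 10λ + 25.
repeated λ = -5 with a single eigenvector.

stable improper node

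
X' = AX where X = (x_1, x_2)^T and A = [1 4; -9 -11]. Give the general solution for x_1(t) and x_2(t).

Coefficient matrix A = [[1, 4], [-9, -11]].
Characteristic polynomial det(A - λI) = λ^2 + 10λ + 25 = 0.
Single eigenvalue λ = -5 with algebraic multiplicity 2.
Eigenvector v = (2,-3); generalized eigenvector w with (A-λI)w=v is (1,-1).
General solution: e^(-5t)[c_1·v + c_2·(t·v + w)].

x_1(t) = 2c_1e^(-5t) + 2c_2te^(-5t) + c_2e^(-5t), x_2(t) = -3c_1e^(-5t) - 3c_2te^(-5t) - c_2e^(-5t)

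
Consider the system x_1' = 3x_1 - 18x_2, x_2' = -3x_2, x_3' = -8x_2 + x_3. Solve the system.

Coefficient matrix A = [[3, -18, 0], [0, -3, 0], [0, -8, 1]].
det(A - λI) = 0 gives eigenvalues λ = -3, 3, 1.
For λ=-3: eigenvector (3,1,2).
For λ=3: eigenvector (-1,0,0).
For λ=1: eigenvector (0,0,1).
General solution: C_1e^(-3t)(3,1,2) + C_2e^(3t)(-1,0,0) + C_3e^(t)(0,0,1).

x_1(t) = 3C_1e^(-3t) - C_2e^(3t), x_2(t) = C_1e^(-3t), x_3(t) = 2C_1e^(-3t) + C_3e^(t)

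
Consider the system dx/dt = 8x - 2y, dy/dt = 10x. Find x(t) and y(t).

x(t) = C_1e^(4t)cos(2t) + C_2e^(4t)sin(2t), y(t) = C_1e^(4t)sin(2t) + 2C_1e^(4t)cos(2t) + 2C_2e^(4t)sin(2t) - C_2e^(4t)cos(2t)

Coefficient matrix A = [[8, -2], [10, 0]].
Characteristic polynomial det(A - λI) = λ^2 - 8λ + 20 = 0.
Eigenvalues λ = 4 ± 2i (complex conjugate pair).
For λ=4+2i: an eigenvector is (1,2) - i(0,1) = (1, 2 - i).
A real fundamental pair from Re and Im of e^((4+2i)t)v: X_1 = e^(4t)(cos(2t)·(1,2) + sin(2t)·(0,1)), X_2 = e^(4t)(sin(2t)·(1,2) - cos(2t)·(0,1)).
General solution: C_1X_1 + C_2X_2.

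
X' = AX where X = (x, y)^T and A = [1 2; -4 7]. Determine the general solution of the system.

Coefficient matrix A = [[1, 2], [-4, 7]].
Characteristic polynomial det(A - λI) = λ^2 - 8λ + 15 = 0.
Eigenvalues λ = 3, 5.
For λ=3: (A-λI) row 1 is [-2, 2], so an eigenvector is (-1, -1).
For λ=5: (A-λI) row 1 is [-4, 2], so an eigenvector is (1, 2).
General solution: c_1e^(3t)(-1,-1) + c_2e^(5t)(1,2).

x(t) = -c_1e^(3t) + c_2e^(5t), y(t) = -c_1e^(3t) + 2c_2e^(5t)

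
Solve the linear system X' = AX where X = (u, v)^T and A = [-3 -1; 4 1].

Coefficient matrix A = [[-3, -1], [4, 1]].
Characteristic polynomial det(A - λI) = λ^2 + 2λ + 1 = 0.
Single eigenvalue λ = -1 with algebraic multiplicity 2.
Eigenvector v = (1,-2); generalized eigenvector w with (A-λI)w=v is (-2,3).
General solution: e^(-t)[c_1·v + c_2·(t·v + w)].

u(t) = c_1e^(-t) + c_2te^(-t) - 2c_2e^(-t), v(t) = -2c_1e^(-t) - 2c_2te^(-t) + 3c_2e^(-t)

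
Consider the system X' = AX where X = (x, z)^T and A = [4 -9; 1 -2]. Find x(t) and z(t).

x(t) = 3C_1e^(t) + 3C_2te^(t) + C_2e^(t), z(t) = C_1e^(t) + C_2te^(t)

Coefficient matrix A = [[4, -9], [1, -2]].
Characteristic polynomial det(A - λI) = λ^2 - 2λ + 1 = 0.
Single eigenvalue λ = 1 with algebraic multiplicity 2.
Eigenvector v = (3,1); generalized eigenvector w with (A-λI)w=v is (1,0).
General solution: e^(t)[C_1·v + C_2·(t·v + w)].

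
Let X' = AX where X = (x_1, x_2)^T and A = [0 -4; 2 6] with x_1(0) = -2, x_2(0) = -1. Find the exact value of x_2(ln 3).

A = [[0,-4],[2,6]]; eigenvalues λ = 2, 4.
Eigenvectors: (-2,1) for λ=2, (-1,1) for λ=4.
From the initial condition, c_1 = 3, c_2 = -4.
x_2(ln 3) = (3)(3^2)(1) + (-4)(3^4)(1) = -297.

-297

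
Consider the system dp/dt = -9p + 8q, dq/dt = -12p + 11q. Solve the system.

p(t) = -2c_1e^(3t) + c_2e^(-t), q(t) = -3c_1e^(3t) + c_2e^(-t)

Coefficient matrix A = [[-9, 8], [-12, 11]].
Characteristic polynomial det(A - λI) = λ^2 - 2λ - 3 = 0.
Eigenvalues λ = 3, -1.
For λ=3: (A-λI) row 1 is [-12, 8], so an eigenvector is (-2, -3).
For λ=-1: (A-λI) row 1 is [-8, 8], so an eigenvector is (1, 1).
General solution: c_1e^(3t)(-2,-3) + c_2e^(-t)(1,1).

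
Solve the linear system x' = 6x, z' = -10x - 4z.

Coefficient matrix A = [[6, 0], [-10, -4]].
Characteristic polynomial det(A - λI) = λ^2 - 2λ - 24 = 0.
Eigenvalues λ = 6, -4.
For λ=6: (A-λI) row 2 is [-10, -10], so an eigenvector is (-1, 1).
For λ=-4: (A-λI) row 1 is [10, 0], so an eigenvector is (0, -1).
General solution: K_1e^(6t)(-1,1) + K_2e^(-4t)(0,-1).

x(t) = -K_1e^(6t), z(t) = K_1e^(6t) - K_2e^(-4t)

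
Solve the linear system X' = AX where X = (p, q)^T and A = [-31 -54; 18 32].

Coefficient matrix A = [[-31, -54], [18, 32]].
Characteristic polynomial det(A - λI) = λ^2 - λ - 20 = 0.
Eigenvalues λ = -4, 5.
For λ=-4: (A-λI) row 1 is [-27, -54], so an eigenvector is (-2, 1).
For λ=5: (A-λI) row 1 is [-36, -54], so an eigenvector is (-3, 2).
General solution: c_1e^(-4t)(-2,1) + c_2e^(5t)(-3,2).

p(t) = -2c_1e^(-4t) - 3c_2e^(5t), q(t) = c_1e^(-4t) + 2c_2e^(5t)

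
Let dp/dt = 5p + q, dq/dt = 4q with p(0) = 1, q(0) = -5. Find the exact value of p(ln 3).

A = [[5,1],[0,4]]; eigenvalues λ = 4, 5.
Eigenvectors: (-1,1) for λ=4, (-1,0) for λ=5.
From the initial condition, c_1 = -5, c_2 = 4.
p(ln 3) = (-5)(3^4)(-1) + (4)(3^5)(-1) = -567.

-567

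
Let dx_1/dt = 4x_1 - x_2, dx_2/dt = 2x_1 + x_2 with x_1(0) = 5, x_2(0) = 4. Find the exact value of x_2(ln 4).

352

A = [[4,-1],[2,1]]; eigenvalues λ = 2, 3.
Eigenvectors: (1,2) for λ=2, (-1,-1) for λ=3.
From the initial condition, c_1 = -1, c_2 = -6.
x_2(ln 4) = (-1)(4^2)(2) + (-6)(4^3)(-1) = 352.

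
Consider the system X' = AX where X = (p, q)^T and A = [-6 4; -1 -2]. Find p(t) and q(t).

p(t) = 2K_1e^(-4t) + 2K_2te^(-4t) - 3K_2e^(-4t), q(t) = K_1e^(-4t) + K_2te^(-4t) - K_2e^(-4t)

Coefficient matrix A = [[-6, 4], [-1, -2]].
Characteristic polynomial det(A - λI) = λ^2 + 8λ + 16 = 0.
Single eigenvalue λ = -4 with algebraic multiplicity 2.
Eigenvector v = (2,1); generalized eigenvector w with (A-λI)w=v is (-3,-1).
General solution: e^(-4t)[K_1·v + K_2·(t·v + w)].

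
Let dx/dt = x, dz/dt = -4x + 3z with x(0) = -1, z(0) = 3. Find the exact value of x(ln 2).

A = [[1,0],[-4,3]]; eigenvalues λ = 3, 1.
Eigenvectors: (0,1) for λ=3, (1,2) for λ=1.
From the initial condition, c_1 = 5, c_2 = -1.
x(ln 2) = (5)(2^3)(0) + (-1)(2^1)(1) = -2.

-2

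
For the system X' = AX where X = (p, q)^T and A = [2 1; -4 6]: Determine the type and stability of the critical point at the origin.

A = [[2,1],[-4,6]]; det(A-λI) = λ^2 - 8λ + 16.
repeated λ = 4 with a single eigenvector.

unstable improper node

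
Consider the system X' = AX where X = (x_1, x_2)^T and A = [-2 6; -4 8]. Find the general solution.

x_1(t) = -K_1e^(4t) + 3K_2e^(2t), x_2(t) = -K_1e^(4t) + 2K_2e^(2t)

Coefficient matrix A = [[-2, 6], [-4, 8]].
Characteristic polynomial det(A - λI) = λ^2 - 6λ + 8 = 0.
Eigenvalues λ = 4, 2.
For λ=4: (A-λI) row 1 is [-6, 6], so an eigenvector is (-1, -1).
For λ=2: (A-λI) row 1 is [-4, 6], so an eigenvector is (3, 2).
General solution: K_1e^(4t)(-1,-1) + K_2e^(2t)(3,2).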